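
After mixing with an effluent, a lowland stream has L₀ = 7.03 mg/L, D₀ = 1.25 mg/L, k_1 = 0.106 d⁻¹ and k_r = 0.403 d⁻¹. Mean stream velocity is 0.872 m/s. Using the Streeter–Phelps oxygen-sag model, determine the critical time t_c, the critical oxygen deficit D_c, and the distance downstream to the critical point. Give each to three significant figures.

With k_r/k_1 = 3.802 and 1 − D₀(k_r−k_1)/(k_1 L₀) = 0.5018,
t_c = ln(3.802 × 0.5018) / (0.403 − 0.106) = ln(1.908) / 0.2970 = 0.6459/0.2970 = 2.175 d.
D_c = (k_1/k_r) L₀ e^(−k_1 t_c) = (0.106/0.403) × 7.03 × e^(−0.106×2.175) = 0.2630 × 7.03 × 0.7941 = 1.468 mg/L.
x_c = v t_c = 0.872 m/s × 2.175 d × 86400 s/d = 163900 m ≈ 164 km.

t_c ≈ 2.17 d; D_c ≈ 1.47 mg/L; x_c ≈ 164 km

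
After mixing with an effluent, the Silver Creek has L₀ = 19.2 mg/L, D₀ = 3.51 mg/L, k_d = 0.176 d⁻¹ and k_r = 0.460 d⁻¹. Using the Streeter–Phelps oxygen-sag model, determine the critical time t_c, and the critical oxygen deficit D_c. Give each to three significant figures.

t_c = [1/(k_r−k_d)] ln[(k_r/k_d)(1 − D₀(k_r−k_d)/(k_d L₀))]
= [1/(0.460−0.176)] ln[(0.460/0.176)(1 − 3.51×0.2840/(0.176×19.2))]
= (1/0.2840) ln[2.614 × 0.7050] = 3.521 × ln(1.843) = 3.521 × 0.6112 = 2.152 d.
D_c = (k_d/k_r) L₀ e^(−k_d t_c) = (0.176/0.460) × 19.2 × e^(−0.176×2.152) = 0.3826 × 19.2 × 0.6847 = 5.030 mg/L.

t_c ≈ 2.15 d; D_c ≈ 5.03 mg/L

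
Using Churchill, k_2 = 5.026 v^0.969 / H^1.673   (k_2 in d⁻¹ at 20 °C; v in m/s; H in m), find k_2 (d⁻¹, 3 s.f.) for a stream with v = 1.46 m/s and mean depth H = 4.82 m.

k_2 = 5.026 × 1.46^0.969 / 4.82^1.673 = 5.026 × 1.443 / 13.89 = 0.5221 d⁻¹.

k_2 ≈ 0.522 d⁻¹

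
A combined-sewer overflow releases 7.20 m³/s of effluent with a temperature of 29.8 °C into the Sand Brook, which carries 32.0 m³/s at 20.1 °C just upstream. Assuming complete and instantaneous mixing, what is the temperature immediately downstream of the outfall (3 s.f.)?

21.9 °C

Flow-weighted mixing: C = (Q_r C_r + Q_w C_w)/(Q_r + Q_w)
= (32.0×20.1 + 7.20×29.8)/(32.0 + 7.20) = 857.8/39.20 = 21.88 °C.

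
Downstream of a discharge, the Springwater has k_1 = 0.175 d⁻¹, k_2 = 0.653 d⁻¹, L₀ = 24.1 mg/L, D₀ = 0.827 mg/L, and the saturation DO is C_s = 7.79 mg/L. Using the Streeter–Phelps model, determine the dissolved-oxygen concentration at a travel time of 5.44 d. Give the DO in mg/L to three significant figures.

DO ≈ 4.61 mg/L

k_1 L₀/(k_2−k_1) = 0.175×24.1/(0.653−0.175) = 4.218/0.4780 = 8.823 mg/L.
e^(−k_1 t) = e^(−0.175×5.440) = 0.3860; e^(−k_2 t) = e^(−0.653×5.440) = 0.02866.
D = 8.823 × (0.3860 − 0.02866) + 0.827 × 0.02866 = 3.153 + 0.02370 = 3.176 mg/L.
DO = C_s − D = 7.79 − 3.176 = 4.614 mg/L.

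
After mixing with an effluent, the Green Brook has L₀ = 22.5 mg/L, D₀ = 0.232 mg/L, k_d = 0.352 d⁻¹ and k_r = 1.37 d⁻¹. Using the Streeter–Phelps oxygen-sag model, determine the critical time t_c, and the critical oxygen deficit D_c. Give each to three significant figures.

t_c = [1/(k_r−k_d)] ln[(k_r/k_d)(1 − D₀(k_r−k_d)/(k_d L₀))]
= [1/(1.37−0.352)] ln[(1.37/0.352)(1 − 0.232×1.018/(0.352×22.5))]
= (1/1.018) ln[3.892 × 0.9702] = 0.9823 × ln(3.776) = 0.9823 × 1.329 = 1.305 d.
L(t_c) = L₀ e^(−k_d t_c) = 22.5 × 0.6317 = 14.21 mg/L, and at the critical point k_r D_c = k_d L, so D_c = (0.352/1.37) × 14.21 = 3.652 mg/L.

t_c ≈ 1.31 d; D_c ≈ 3.65 mg/L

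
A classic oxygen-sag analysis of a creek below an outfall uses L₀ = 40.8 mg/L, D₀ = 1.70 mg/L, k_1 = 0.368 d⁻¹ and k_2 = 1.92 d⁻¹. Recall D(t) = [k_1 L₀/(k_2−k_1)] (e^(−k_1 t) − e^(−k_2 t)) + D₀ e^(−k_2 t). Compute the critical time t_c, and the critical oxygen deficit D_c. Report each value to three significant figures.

t_c = [1/(k_2−k_1)] ln[(k_2/k_1)(1 − D₀(k_2−k_1)/(k_1 L₀))]
= [1/(1.92−0.368)] ln[(1.92/0.368)(1 − 1.70×1.552/(0.368×40.8))]
= (1/1.552) ln[5.217 × 0.8243] = 0.6443 × ln(4.301) = 0.6443 × 1.459 = 0.9399 d.
L(t_c) = L₀ e^(−k_1 t_c) = 40.8 × 0.7076 = 28.87 mg/L, and at the critical point k_2 D_c = k_1 L, so D_c = (0.368/1.92) × 28.87 = 5.533 mg/L.

t_c ≈ 0.940 d; D_c ≈ 5.53 mg/L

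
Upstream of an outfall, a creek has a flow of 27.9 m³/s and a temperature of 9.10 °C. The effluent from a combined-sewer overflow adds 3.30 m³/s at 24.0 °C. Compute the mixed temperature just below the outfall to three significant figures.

10.7 °C

Flow-weighted mixing: C = (Q_r C_r + Q_w C_w)/(Q_r + Q_w)
= (27.9×9.10 + 3.30×24.0)/(27.9 + 3.30) = 333.1/31.20 = 10.68 °C.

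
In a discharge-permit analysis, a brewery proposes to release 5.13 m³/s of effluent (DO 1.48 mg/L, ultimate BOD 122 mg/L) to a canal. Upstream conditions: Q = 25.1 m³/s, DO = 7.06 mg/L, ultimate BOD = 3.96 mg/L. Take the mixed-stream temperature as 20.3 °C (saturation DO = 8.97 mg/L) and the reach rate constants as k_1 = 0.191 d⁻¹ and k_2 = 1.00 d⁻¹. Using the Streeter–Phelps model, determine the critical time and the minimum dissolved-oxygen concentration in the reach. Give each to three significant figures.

Mixed DO = (25.1×7.06 + 5.13×1.48)/(25.1+5.13) = 184.8/30.23 = 6.113 mg/L.
Mixed L₀ = (25.1×3.96 + 5.13×122)/(30.23) = 725.3/30.23 = 23.99 mg/L.
Initial deficit D₀ = C_s − DO₀ = 8.97 − 6.113 = 2.857 mg/L.
t_c = (1/0.8090) ln[(1.00/0.191)(1 − 2.857×0.8090/(0.191×23.99))] = 1.236 × ln(2.595) = 1.179 d.
D_c = (0.191/1.00) × 23.99 × e^(−0.191×1.179) = 0.1910 × 23.99 × 0.7984 = 3.659 mg/L.
Minimum DO = 8.97 − 3.659 = 5.311 mg/L.

t_c ≈ 1.18 d; minimum DO ≈ 5.31 mg/L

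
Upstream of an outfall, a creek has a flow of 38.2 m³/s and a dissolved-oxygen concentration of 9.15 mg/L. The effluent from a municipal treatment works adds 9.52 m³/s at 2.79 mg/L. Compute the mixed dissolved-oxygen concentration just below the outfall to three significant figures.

7.88 mg/L

Flow-weighted mixing: C = (Q_r C_r + Q_w C_w)/(Q_r + Q_w)
= (38.2×9.15 + 9.52×2.79)/(38.2 + 9.52) = 376.1/47.72 = 7.881 mg/L.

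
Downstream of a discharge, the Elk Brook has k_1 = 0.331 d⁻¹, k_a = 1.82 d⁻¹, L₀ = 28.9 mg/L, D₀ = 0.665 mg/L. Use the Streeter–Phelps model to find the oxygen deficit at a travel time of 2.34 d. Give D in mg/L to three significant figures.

D ≈ 2.88 mg/L

k_1 L₀/(k_a−k_1) = 0.331×28.9/(1.82−0.331) = 9.566/1.489 = 6.424 mg/L.
e^(−k_1 t) = e^(−0.331×2.340) = 0.4609; e^(−k_a t) = e^(−1.82×2.340) = 0.01414.
D = 6.424 × (0.4609 − 0.01414) + 0.665 × 0.01414 = 2.870 + 0.009403 = 2.880 mg/L.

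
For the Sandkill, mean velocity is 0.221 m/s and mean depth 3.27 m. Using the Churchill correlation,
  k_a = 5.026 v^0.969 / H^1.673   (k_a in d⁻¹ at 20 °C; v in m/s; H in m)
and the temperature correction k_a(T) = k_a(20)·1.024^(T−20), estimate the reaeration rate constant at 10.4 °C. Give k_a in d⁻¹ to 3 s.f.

k_a(20) = 5.026 × 0.221^0.969 / 3.27^1.673 = 5.026 × 0.2316 / 7.258 = 0.1604 d⁻¹.
k_a(10.4) = 0.1604 × 1.024^(10.4−20) = 0.1604 × 0.7964 = 0.1277 d⁻¹.

k_a ≈ 0.128 d⁻¹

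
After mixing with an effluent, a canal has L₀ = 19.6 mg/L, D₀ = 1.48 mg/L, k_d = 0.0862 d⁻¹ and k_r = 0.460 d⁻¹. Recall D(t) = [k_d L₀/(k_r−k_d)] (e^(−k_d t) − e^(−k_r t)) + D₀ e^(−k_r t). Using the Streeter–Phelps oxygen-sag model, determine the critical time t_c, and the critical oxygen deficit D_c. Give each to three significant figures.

t_c ≈ 3.42 d; D_c ≈ 2.74 mg/L

At the critical point dD/dt = 0, so k_d L₀ e^(−k_d t) = k_r D. Substituting D(t) from the Streeter–Phelps equation and solving for t gives
t_c = ln[(k_r/k_d)(1 − D₀(k_r−k_d)/(k_d L₀))] / (k_r−k_d).
Here k_r−k_d = 0.3738 d⁻¹ and 1 − D₀(k_r−k_d)/(k_d L₀) = 1 − 1.48×0.3738/(0.0862×19.6) = 0.6726, so
t_c = ln(5.336 × 0.6726) / 0.3738 = 1.278 / 0.3738 = 3.419 d.
D_c = (k_d/k_r) L₀ e^(−k_d t_c) = (0.0862/0.460) × 19.6 × e^(−0.0862×3.419) = 0.1874 × 19.6 × 0.7448 = 2.735 mg/L.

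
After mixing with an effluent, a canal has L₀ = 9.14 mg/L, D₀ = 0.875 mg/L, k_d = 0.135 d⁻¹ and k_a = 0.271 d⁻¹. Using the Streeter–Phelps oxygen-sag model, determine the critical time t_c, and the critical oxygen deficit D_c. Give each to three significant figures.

t_c = [1/(k_a−k_d)] ln[(k_a/k_d)(1 − D₀(k_a−k_d)/(k_d L₀))]
= [1/(0.271−0.135)] ln[(0.271/0.135)(1 − 0.875×0.1360/(0.135×9.14))]
= (1/0.1360) ln[2.007 × 0.9036] = 7.353 × ln(1.814) = 7.353 × 0.5954 = 4.378 d.
D_c = (k_d/k_a) L₀ e^(−k_d t_c) = (0.135/0.271) × 9.14 × e^(−0.135×4.378) = 0.4982 × 9.14 × 0.5537 = 2.521 mg/L.

t_c ≈ 4.38 d; D_c ≈ 2.52 mg/L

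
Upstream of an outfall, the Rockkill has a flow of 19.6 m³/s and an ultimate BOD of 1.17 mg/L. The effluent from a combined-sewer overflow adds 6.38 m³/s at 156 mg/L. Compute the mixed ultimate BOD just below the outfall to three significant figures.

Flow-weighted mixing: C = (Q_r C_r + Q_w C_w)/(Q_r + Q_w)
= (19.6×1.17 + 6.38×156)/(19.6 + 6.38) = 1018/25.98 = 39.19 mg/L.

39.2 mg/L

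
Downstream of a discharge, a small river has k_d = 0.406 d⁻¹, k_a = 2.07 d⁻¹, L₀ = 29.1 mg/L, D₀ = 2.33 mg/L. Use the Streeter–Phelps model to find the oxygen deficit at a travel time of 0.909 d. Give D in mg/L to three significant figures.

k_d L₀/(k_a−k_d) = 0.406×29.1/(2.07−0.406) = 11.81/1.664 = 7.100 mg/L.
e^(−k_d t) = e^(−0.406×0.9090) = 0.6914; e^(−k_a t) = e^(−2.07×0.9090) = 0.1523.
D = 7.100 × (0.6914 − 0.1523) + 2.33 × 0.1523 = 3.827 + 0.3550 = 4.182 mg/L.

D ≈ 4.18 mg/L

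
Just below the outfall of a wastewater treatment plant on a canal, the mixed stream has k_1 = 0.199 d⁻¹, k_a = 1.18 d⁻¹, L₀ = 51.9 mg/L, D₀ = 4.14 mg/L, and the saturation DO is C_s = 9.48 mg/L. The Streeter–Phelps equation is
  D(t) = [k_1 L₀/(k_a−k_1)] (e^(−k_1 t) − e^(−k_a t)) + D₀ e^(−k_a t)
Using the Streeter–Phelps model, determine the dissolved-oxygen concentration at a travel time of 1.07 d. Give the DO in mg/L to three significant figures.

DO ≈ 2.78 mg/L

k_1 L₀/(k_a−k_1) = 0.199×51.9/(1.18−0.199) = 10.33/0.9810 = 10.53 mg/L.
e^(−k_1 t) = e^(−0.199×1.070) = 0.8082; e^(−k_a t) = e^(−1.18×1.070) = 0.2829.
D = 10.53 × (0.8082 − 0.2829) + 4.14 × 0.2829 = 5.530 + 1.171 = 6.702 mg/L.
DO = C_s − D = 9.48 − 6.702 = 2.778 mg/L.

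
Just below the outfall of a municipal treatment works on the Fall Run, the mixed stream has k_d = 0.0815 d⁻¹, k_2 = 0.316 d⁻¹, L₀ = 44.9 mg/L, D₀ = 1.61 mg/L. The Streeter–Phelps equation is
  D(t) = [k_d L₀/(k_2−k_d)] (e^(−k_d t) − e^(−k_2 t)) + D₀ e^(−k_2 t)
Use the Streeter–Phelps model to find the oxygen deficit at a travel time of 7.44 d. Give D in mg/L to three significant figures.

D ≈ 7.18 mg/L

k_d L₀/(k_2−k_d) = 0.0815×44.9/(0.316−0.0815) = 3.659/0.2345 = 15.60 mg/L.
e^(−k_d t) = e^(−0.0815×7.440) = 0.5453; e^(−k_2 t) = e^(−0.316×7.440) = 0.09527.
D = 15.60 × (0.5453 − 0.09527) + 1.61 × 0.09527 = 7.023 + 0.1534 = 7.177 mg/L.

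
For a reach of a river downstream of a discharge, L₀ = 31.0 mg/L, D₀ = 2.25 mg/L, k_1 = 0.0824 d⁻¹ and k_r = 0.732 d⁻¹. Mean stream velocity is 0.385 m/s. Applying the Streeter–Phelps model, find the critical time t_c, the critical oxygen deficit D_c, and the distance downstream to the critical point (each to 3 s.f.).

t_c ≈ 2.06 d; D_c ≈ 2.95 mg/L; x_c ≈ 68.4 km

With k_r/k_1 = 8.883 and 1 − D₀(k_r−k_1)/(k_1 L₀) = 0.4278,
t_c = ln(8.883 × 0.4278) / (0.732 − 0.0824) = ln(3.800) / 0.6496 = 1.335/0.6496 = 2.055 d.
L(t_c) = L₀ e^(−k_1 t_c) = 31.0 × 0.8442 = 26.17 mg/L, and at the critical point k_r D_c = k_1 L, so D_c = (0.0824/0.732) × 26.17 = 2.946 mg/L.
x_c = v t_c = 0.385 m/s × 2.055 d × 86400 s/d = 68370 m ≈ 68.4 km.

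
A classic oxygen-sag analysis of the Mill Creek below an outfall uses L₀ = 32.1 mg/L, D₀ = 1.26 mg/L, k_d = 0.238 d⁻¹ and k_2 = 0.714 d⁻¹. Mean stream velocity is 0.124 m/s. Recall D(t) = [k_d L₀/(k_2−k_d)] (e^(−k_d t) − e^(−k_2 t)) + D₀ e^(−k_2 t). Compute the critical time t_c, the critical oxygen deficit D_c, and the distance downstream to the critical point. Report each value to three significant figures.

At the critical point dD/dt = 0, so k_d L₀ e^(−k_d t) = k_2 D. Substituting D(t) from the Streeter–Phelps equation and solving for t gives
t_c = ln[(k_2/k_d)(1 − D₀(k_2−k_d)/(k_d L₀))] / (k_2−k_d).
Here k_2−k_d = 0.4760 d⁻¹ and 1 − D₀(k_2−k_d)/(k_d L₀) = 1 − 1.26×0.4760/(0.238×32.1) = 0.9215, so
t_c = ln(3.000 × 0.9215) / 0.4760 = 1.017 / 0.4760 = 2.136 d.
L(t_c) = L₀ e^(−k_d t_c) = 32.1 × 0.6014 = 19.31 mg/L, and at the critical point k_2 D_c = k_d L, so D_c = (0.238/0.714) × 19.31 = 6.435 mg/L.
x_c = v t_c = 0.124 m/s × 2.136 d × 86400 s/d = 22890 m ≈ 22.9 km.

t_c ≈ 2.14 d; D_c ≈ 6.44 mg/L; x_c ≈ 22.9 km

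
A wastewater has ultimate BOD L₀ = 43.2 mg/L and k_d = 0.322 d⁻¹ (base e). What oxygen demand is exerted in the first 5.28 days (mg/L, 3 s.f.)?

y_t = L₀(1 − e^(−k_d t)) = 43.2 × (1 − e^(−0.322×5.28))
= 43.2 × (1 − 0.1827) = 43.2 × 0.8173 = 35.31 mg/L.

y ≈ 35.3 mg/L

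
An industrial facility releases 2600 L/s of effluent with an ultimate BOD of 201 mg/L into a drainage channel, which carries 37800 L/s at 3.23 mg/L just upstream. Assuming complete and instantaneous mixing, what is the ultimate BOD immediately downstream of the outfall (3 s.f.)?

Flow-weighted mixing: C = (Q_r C_r + Q_w C_w)/(Q_r + Q_w)
= (37800×3.23 + 2600×201)/(37800 + 2600) = 644700/40400 = 15.96 mg/L.

16.0 mg/L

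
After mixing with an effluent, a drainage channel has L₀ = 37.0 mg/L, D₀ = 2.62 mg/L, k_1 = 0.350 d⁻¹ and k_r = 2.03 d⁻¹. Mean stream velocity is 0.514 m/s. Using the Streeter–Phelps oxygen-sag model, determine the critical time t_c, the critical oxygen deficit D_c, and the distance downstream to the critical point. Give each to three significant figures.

t_c ≈ 0.799 d; D_c ≈ 4.82 mg/L; x_c ≈ 35.5 km

At the critical point dD/dt = 0, so k_1 L₀ e^(−k_1 t) = k_r D. Substituting D(t) from the Streeter–Phelps equation and solving for t gives
t_c = ln[(k_r/k_1)(1 − D₀(k_r−k_1)/(k_1 L₀))] / (k_r−k_1).
Here k_r−k_1 = 1.680 d⁻¹ and 1 − D₀(k_r−k_1)/(k_1 L₀) = 1 − 2.62×1.680/(0.350×37.0) = 0.6601, so
t_c = ln(5.800 × 0.6601) / 1.680 = 1.343 / 1.680 = 0.7991 d.
L(t_c) = L₀ e^(−k_1 t_c) = 37.0 × 0.7560 = 27.97 mg/L, and at the critical point k_r D_c = k_1 L, so D_c = (0.350/2.03) × 27.97 = 4.823 mg/L.
x_c = v t_c = 0.514 m/s × 0.7991 d × 86400 s/d = 35490 m ≈ 35.5 km.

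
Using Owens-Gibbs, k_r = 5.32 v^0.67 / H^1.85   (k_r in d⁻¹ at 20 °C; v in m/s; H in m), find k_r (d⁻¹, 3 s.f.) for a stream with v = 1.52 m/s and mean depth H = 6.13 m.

k_r = 5.32 × 1.52^0.67 / 6.13^1.85 = 5.32 × 1.324 / 28.63 = 0.2460 d⁻¹.

k_r ≈ 0.246 d⁻¹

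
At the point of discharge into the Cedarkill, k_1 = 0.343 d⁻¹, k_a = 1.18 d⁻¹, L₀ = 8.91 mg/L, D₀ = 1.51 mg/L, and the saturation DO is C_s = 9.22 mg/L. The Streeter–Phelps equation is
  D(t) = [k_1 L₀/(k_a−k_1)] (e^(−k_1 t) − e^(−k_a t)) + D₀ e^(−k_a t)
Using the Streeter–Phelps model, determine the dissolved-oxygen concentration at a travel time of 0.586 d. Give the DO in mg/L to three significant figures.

k_1 L₀/(k_a−k_1) = 0.343×8.91/(1.18−0.343) = 3.056/0.8370 = 3.651 mg/L.
e^(−k_1 t) = e^(−0.343×0.5860) = 0.8179; e^(−k_a t) = e^(−1.18×0.5860) = 0.5008.
D = 3.651 × (0.8179 − 0.5008) + 1.51 × 0.5008 = 1.158 + 0.7563 = 1.914 mg/L.
DO = C_s − D = 9.22 − 1.914 = 7.306 mg/L.

DO ≈ 7.31 mg/L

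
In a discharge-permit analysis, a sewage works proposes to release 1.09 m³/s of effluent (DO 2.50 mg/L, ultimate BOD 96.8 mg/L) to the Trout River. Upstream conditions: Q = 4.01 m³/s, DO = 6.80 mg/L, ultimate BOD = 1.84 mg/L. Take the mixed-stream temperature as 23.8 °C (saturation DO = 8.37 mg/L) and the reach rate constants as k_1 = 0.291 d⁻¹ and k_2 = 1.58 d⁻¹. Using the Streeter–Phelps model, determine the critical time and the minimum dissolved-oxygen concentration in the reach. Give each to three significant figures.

Mixed DO = (4.01×6.80 + 1.09×2.50)/(4.01+1.09) = 29.99/5.100 = 5.881 mg/L.
Mixed L₀ = (4.01×1.84 + 1.09×96.8)/(5.100) = 112.9/5.100 = 22.14 mg/L.
Initial deficit D₀ = C_s − DO₀ = 8.37 − 5.881 = 2.489 mg/L.
t_c = (1/1.289) ln[(1.58/0.291)(1 − 2.489×1.289/(0.291×22.14))] = 0.7758 × ln(2.725) = 0.7778 d.
D_c = (0.291/1.58) × 22.14 × e^(−0.291×0.7778) = 0.1842 × 22.14 × 0.7975 = 3.251 mg/L.
Minimum DO = 8.37 − 3.251 = 5.119 mg/L.

t_c ≈ 0.778 d; minimum DO ≈ 5.12 mg/L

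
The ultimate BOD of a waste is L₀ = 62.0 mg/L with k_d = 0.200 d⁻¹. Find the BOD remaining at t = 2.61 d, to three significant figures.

L_t = L₀ e^(−k_d t) = 62.0 × e^(−0.200×2.61) = 62.0 × 0.5933 = 36.79 mg/L.

L ≈ 36.8 mg/L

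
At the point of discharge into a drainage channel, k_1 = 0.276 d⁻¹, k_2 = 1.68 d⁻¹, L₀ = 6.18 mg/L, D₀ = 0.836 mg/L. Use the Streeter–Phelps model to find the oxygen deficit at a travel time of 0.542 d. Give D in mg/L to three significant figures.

D ≈ 0.894 mg/L

k_1 L₀/(k_2−k_1) = 0.276×6.18/(1.68−0.276) = 1.706/1.404 = 1.215 mg/L.
e^(−k_1 t) = e^(−0.276×0.5420) = 0.8611; e^(−k_2 t) = e^(−1.68×0.5420) = 0.4023.
D = 1.215 × (0.8611 − 0.4023) + 0.836 × 0.4023 = 0.5573 + 0.3363 = 0.8937 mg/L.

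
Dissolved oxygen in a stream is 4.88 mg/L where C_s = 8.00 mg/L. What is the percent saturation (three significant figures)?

% saturation = C/C_s × 100 = 4.88/8.00 × 100 = 61.0 %.

61.0 % saturation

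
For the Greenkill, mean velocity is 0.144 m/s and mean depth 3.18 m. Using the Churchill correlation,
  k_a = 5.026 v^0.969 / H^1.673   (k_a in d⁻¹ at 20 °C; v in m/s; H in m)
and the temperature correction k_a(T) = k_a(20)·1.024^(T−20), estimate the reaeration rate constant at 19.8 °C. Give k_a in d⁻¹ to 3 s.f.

k_a ≈ 0.110 d⁻¹

k_a(20) = 5.026 × 0.144^0.969 / 3.18^1.673 = 5.026 × 0.1529 / 6.927 = 0.1109 d⁻¹.
k_a(19.8) = 0.1109 × 1.024^(19.8−20) = 0.1109 × 0.9953 = 0.1104 d⁻¹.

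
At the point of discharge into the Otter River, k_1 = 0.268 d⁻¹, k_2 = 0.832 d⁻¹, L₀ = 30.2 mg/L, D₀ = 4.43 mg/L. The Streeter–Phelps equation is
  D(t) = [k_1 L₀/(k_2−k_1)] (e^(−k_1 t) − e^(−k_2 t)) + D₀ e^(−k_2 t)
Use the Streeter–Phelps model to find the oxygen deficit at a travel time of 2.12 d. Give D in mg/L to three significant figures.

D ≈ 6.43 mg/L

k_1 L₀/(k_2−k_1) = 0.268×30.2/(0.832−0.268) = 8.094/0.5640 = 14.35 mg/L.
e^(−k_1 t) = e^(−0.268×2.120) = 0.5666; e^(−k_2 t) = e^(−0.832×2.120) = 0.1714.
D = 14.35 × (0.5666 − 0.1714) + 4.43 × 0.1714 = 5.671 + 0.7592 = 6.430 mg/L.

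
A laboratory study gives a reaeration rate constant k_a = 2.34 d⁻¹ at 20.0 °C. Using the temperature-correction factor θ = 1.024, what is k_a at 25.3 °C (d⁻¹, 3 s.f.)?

k_a ≈ 2.65 d⁻¹

k_a(T₂) = k_a(T₁) · θ^(T₂−T₁) = 2.34 × 1.024^(25.3−20.0)
= 2.34 × 1.024^5.30 = 2.34 × 1.134 = 2.653 d⁻¹.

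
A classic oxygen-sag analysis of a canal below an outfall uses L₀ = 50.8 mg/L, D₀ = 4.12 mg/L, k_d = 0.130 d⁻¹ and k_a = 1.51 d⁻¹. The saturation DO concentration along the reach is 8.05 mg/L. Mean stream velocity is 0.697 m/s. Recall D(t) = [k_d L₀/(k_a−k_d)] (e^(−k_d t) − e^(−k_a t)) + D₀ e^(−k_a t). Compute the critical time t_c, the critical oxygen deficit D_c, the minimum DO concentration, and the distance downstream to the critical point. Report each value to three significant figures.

t_c = [1/(k_a−k_d)] ln[(k_a/k_d)(1 − D₀(k_a−k_d)/(k_d L₀))]
= [1/(1.51−0.130)] ln[(1.51/0.130)(1 − 4.12×1.380/(0.130×50.8))]
= (1/1.380) ln[11.62 × 0.1391] = 0.7246 × ln(1.615) = 0.7246 × 0.4795 = 0.3475 d.
D_c = (k_d/k_a) L₀ e^(−k_d t_c) = (0.130/1.51) × 50.8 × e^(−0.130×0.3475) = 0.08609 × 50.8 × 0.9558 = 4.180 mg/L.
Minimum DO = C_s − D_c = 8.05 − 4.180 = 3.870 mg/L.
x_c = v t_c = 0.697 m/s × 0.3475 d × 86400 s/d = 20930 m ≈ 20.9 km.

t_c ≈ 0.347 d; D_c ≈ 4.18 mg/L; min DO ≈ 3.87 mg/L; x_c ≈ 20.9 km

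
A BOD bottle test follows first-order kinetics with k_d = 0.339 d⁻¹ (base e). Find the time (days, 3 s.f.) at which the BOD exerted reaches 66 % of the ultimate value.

y/L₀ = 1 − e^(−k_d t) = 0.66 ⇒ e^(−k_d t) = 0.340
t = −ln(0.340) / 0.339 = 1.079 / 0.339 = 3.182 d.

t ≈ 3.18 d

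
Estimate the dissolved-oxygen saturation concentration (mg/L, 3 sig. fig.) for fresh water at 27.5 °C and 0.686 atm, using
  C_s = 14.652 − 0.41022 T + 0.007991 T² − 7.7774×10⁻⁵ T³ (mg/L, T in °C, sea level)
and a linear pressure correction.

C_s ≈ 5.35 mg/L

At sea level: C_s = 14.652 − 0.41022×27.5 + 0.007991×27.5² − 7.7774×10⁻⁵×27.5³ = 7.797 mg/L.
Pressure correction: C_s' = 7.797 × 0.686 = 5.349 mg/L.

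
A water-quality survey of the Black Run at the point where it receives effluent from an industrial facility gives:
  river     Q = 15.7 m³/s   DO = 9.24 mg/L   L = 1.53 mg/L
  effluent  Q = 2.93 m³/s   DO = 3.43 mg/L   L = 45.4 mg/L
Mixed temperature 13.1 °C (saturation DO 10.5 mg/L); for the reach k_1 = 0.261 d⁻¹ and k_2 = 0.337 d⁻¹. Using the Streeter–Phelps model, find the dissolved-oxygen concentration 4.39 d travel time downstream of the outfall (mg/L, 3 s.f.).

Mixed DO = (15.7×9.24 + 2.93×3.43)/(15.7+2.93) = 155.1/18.63 = 8.326 mg/L.
Mixed L₀ = (15.7×1.53 + 2.93×45.4)/(18.63) = 157.0/18.63 = 8.430 mg/L.
Initial deficit D₀ = C_s − DO₀ = 10.5 − 8.326 = 2.174 mg/L.
D(4.39) = [0.261×8.430/(0.337−0.261)](e^(−0.261×4.39) − e^(−0.337×4.39)) + 2.174 e^(−0.337×4.39)
= 28.95 × (0.3180 − 0.2278) + 2.174 × 0.2278 = 3.106 mg/L.
DO = 10.5 − 3.106 = 7.394 mg/L.

DO ≈ 7.39 mg/L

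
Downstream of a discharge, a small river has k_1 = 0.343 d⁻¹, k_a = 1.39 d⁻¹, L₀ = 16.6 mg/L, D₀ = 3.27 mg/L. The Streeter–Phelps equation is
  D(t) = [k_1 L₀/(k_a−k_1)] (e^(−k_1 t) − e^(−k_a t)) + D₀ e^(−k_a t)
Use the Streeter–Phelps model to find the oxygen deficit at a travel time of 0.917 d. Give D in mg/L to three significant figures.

k_1 L₀/(k_a−k_1) = 0.343×16.6/(1.39−0.343) = 5.694/1.047 = 5.438 mg/L.
e^(−k_1 t) = e^(−0.343×0.9170) = 0.7301; e^(−k_a t) = e^(−1.39×0.9170) = 0.2795.
D = 5.438 × (0.7301 − 0.2795) + 3.27 × 0.2795 = 2.450 + 0.9141 = 3.365 mg/L.

D ≈ 3.36 mg/L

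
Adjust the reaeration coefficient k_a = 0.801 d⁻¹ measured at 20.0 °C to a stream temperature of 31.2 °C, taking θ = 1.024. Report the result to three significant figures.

k_a(T₂) = k_a(T₁) · θ^(T₂−T₁) = 0.801 × 1.024^(31.2−20.0)
= 0.801 × 1.024^11.2 = 0.801 × 1.304 = 1.045 d⁻¹.

k_a ≈ 1.04 d⁻¹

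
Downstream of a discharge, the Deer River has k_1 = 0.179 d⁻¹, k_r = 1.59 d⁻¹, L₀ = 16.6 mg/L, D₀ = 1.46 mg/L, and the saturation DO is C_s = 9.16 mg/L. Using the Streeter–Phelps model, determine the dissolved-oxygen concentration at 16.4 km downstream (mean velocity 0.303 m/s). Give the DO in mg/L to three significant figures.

DO ≈ 7.52 mg/L

Travel time t = x/v = 16.4 km / (0.303 m/s) = 16400 m / 0.303 m/s = 54130 s = 0.6265 d.
k_1 L₀/(k_r−k_1) = 0.179×16.6/(1.59−0.179) = 2.971/1.411 = 2.106 mg/L.
e^(−k_1 t) = e^(−0.179×0.6265) = 0.8939; e^(−k_r t) = e^(−1.59×0.6265) = 0.3693.
D = 2.106 × (0.8939 − 0.3693) + 1.46 × 0.3693 = 1.105 + 0.5392 = 1.644 mg/L.
DO = C_s − D = 9.16 − 1.644 = 7.516 mg/L.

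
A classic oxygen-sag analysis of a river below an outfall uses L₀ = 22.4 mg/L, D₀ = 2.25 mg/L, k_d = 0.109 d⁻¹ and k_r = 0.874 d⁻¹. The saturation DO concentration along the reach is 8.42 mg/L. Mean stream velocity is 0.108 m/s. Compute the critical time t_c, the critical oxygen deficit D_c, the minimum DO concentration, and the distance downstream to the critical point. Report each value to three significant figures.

t_c ≈ 1.13 d; D_c ≈ 2.47 mg/L; min DO ≈ 5.95 mg/L; x_c ≈ 10.5 km

With k_r/k_d = 8.018 and 1 − D₀(k_r−k_d)/(k_d L₀) = 0.2950,
t_c = ln(8.018 × 0.2950) / (0.874 − 0.109) = ln(2.366) / 0.7650 = 0.8611/0.7650 = 1.126 d.
D_c = (k_d/k_r) L₀ e^(−k_d t_c) = (0.109/0.874) × 22.4 × e^(−0.109×1.126) = 0.1247 × 22.4 × 0.8845 = 2.471 mg/L.
Minimum DO = C_s − D_c = 8.42 − 2.471 = 5.949 mg/L.
x_c = v t_c = 0.108 m/s × 1.126 d × 86400 s/d = 10500 m ≈ 10.5 km.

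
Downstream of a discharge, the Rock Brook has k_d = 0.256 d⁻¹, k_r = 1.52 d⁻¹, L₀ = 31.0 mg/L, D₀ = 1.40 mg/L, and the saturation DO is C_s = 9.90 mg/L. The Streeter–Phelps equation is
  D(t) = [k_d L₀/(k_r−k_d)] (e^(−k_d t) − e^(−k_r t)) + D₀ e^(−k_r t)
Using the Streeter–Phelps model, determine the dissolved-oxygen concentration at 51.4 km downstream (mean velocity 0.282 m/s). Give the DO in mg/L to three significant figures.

DO ≈ 6.44 mg/L

Travel time t = x/v = 51.4 km / (0.282 m/s) = 51400 m / 0.282 m/s = 182300 s = 2.110 d.
k_d L₀/(k_r−k_d) = 0.256×31.0/(1.52−0.256) = 7.936/1.264 = 6.278 mg/L.
e^(−k_d t) = e^(−0.256×2.110) = 0.5827; e^(−k_r t) = e^(−1.52×2.110) = 0.04049.
D = 6.278 × (0.5827 − 0.04049) + 1.40 × 0.04049 = 3.404 + 0.05669 = 3.461 mg/L.
DO = C_s − D = 9.90 − 3.461 = 6.439 mg/L.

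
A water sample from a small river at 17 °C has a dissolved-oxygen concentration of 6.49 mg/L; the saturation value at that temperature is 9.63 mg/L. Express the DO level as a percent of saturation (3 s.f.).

% saturation = C/C_s × 100 = 6.49/9.63 × 100 = 67.4 %.

67.4 % saturation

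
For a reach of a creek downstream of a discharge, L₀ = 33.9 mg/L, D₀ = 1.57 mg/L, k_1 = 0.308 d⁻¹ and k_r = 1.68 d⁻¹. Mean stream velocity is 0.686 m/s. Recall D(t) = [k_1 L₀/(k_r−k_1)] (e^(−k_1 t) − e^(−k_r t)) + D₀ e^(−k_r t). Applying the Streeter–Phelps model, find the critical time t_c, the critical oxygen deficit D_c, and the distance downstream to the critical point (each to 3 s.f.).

t_c ≈ 1.07 d; D_c ≈ 4.47 mg/L; x_c ≈ 63.3 km

With k_r/k_1 = 5.455 and 1 − D₀(k_r−k_1)/(k_1 L₀) = 0.7937,
t_c = ln(5.455 × 0.7937) / (1.68 − 0.308) = ln(4.329) / 1.372 = 1.465/1.372 = 1.068 d.
D_c = (k_1/k_r) L₀ e^(−k_1 t_c) = (0.308/1.68) × 33.9 × e^(−0.308×1.068) = 0.1833 × 33.9 × 0.7197 = 4.473 mg/L.
x_c = v t_c = 0.686 m/s × 1.068 d × 86400 s/d = 63310 m ≈ 63.3 km.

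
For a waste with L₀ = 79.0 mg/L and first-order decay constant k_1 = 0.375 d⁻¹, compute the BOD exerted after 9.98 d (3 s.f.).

y ≈ 77.1 mg/L

y_t = L₀(1 − e^(−k_1 t)) = 79.0 × (1 − e^(−0.375×9.98))
= 79.0 × (1 − 0.02369) = 79.0 × 0.9763 = 77.13 mg/L.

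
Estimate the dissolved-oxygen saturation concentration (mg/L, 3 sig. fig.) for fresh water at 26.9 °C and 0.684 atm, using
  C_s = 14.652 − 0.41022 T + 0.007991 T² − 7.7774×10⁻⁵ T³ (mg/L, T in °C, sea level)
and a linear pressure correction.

C_s ≈ 5.39 mg/L

At sea level: C_s = 14.652 − 0.41022×26.9 + 0.007991×26.9² − 7.7774×10⁻⁵×26.9³ = 7.886 mg/L.
Pressure correction: C_s' = 7.886 × 0.684 = 5.394 mg/L.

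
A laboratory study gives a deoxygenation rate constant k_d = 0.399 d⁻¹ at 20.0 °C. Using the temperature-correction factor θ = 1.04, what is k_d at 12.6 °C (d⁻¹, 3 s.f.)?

k_d(T₂) = k_d(T₁) · θ^(T₂−T₁) = 0.399 × 1.04^(12.6−20.0)
= 0.399 × 1.04^-7.40 = 0.399 × 0.7481 = 0.2985 d⁻¹.

k_d ≈ 0.298 d⁻¹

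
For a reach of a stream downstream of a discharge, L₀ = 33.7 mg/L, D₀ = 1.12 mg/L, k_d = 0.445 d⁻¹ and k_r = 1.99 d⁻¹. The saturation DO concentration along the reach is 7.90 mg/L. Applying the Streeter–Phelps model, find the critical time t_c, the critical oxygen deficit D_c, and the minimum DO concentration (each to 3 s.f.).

t_c = [1/(k_r−k_d)] ln[(k_r/k_d)(1 − D₀(k_r−k_d)/(k_d L₀))]
= [1/(1.99−0.445)] ln[(1.99/0.445)(1 − 1.12×1.545/(0.445×33.7))]
= (1/1.545) ln[4.472 × 0.8846] = 0.6472 × ln(3.956) = 0.6472 × 1.375 = 0.8901 d.
D_c = (k_d/k_r) L₀ e^(−k_d t_c) = (0.445/1.99) × 33.7 × e^(−0.445×0.8901) = 0.2236 × 33.7 × 0.6729 = 5.071 mg/L.
Minimum DO = C_s − D_c = 7.90 − 5.071 = 2.829 mg/L.

t_c ≈ 0.890 d; D_c ≈ 5.07 mg/L; min DO ≈ 2.83 mg/L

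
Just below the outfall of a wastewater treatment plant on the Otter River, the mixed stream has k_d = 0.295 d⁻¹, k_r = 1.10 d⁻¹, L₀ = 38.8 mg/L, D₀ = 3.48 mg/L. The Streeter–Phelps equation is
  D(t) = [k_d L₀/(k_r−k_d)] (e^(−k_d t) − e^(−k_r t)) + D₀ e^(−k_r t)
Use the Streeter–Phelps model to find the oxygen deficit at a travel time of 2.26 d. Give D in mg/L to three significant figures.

D ≈ 6.41 mg/L

k_d L₀/(k_r−k_d) = 0.295×38.8/(1.10−0.295) = 11.45/0.8050 = 14.22 mg/L.
e^(−k_d t) = e^(−0.295×2.260) = 0.5134; e^(−k_r t) = e^(−1.10×2.260) = 0.08324.
D = 14.22 × (0.5134 − 0.08324) + 3.48 × 0.08324 = 6.116 + 0.2897 = 6.406 mg/L.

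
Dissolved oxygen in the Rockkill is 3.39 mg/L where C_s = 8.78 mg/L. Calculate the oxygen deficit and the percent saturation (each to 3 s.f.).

D = C_s − C = 8.78 − 3.39 = 5.39 mg/L.
% saturation = 3.39/8.78 × 100 = 38.6 %.

D ≈ 5.39 mg/L; 38.6 % saturation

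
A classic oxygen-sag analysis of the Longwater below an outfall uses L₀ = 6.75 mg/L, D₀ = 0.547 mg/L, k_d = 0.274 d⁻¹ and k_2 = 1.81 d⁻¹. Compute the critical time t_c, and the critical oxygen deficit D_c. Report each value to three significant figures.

With k_2/k_d = 6.606 and 1 − D₀(k_2−k_d)/(k_d L₀) = 0.5457,
t_c = ln(6.606 × 0.5457) / (1.81 − 0.274) = ln(3.605) / 1.536 = 1.282/1.536 = 0.8348 d.
D_c = (k_d/k_2) L₀ e^(−k_d t_c) = (0.274/1.81) × 6.75 × e^(−0.274×0.8348) = 0.1514 × 6.75 × 0.7955 = 0.8129 mg/L.

t_c ≈ 0.835 d; D_c ≈ 0.813 mg/L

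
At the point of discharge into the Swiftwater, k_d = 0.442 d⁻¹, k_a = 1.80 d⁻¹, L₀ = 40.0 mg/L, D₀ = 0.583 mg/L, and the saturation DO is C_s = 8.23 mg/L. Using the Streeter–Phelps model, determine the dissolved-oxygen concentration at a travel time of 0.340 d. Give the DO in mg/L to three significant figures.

k_d L₀/(k_a−k_d) = 0.442×40.0/(1.80−0.442) = 17.68/1.358 = 13.02 mg/L.
e^(−k_d t) = e^(−0.442×0.3400) = 0.8605; e^(−k_a t) = e^(−1.80×0.3400) = 0.5423.
D = 13.02 × (0.8605 − 0.5423) + 0.583 × 0.5423 = 4.143 + 0.3161 = 4.459 mg/L.
DO = C_s − D = 8.23 − 4.459 = 3.771 mg/L.

DO ≈ 3.77 mg/L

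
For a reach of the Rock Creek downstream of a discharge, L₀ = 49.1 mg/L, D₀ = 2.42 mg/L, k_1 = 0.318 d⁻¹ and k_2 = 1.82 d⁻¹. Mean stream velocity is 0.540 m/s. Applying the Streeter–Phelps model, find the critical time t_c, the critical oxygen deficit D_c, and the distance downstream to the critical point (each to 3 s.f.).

t_c ≈ 0.985 d; D_c ≈ 6.27 mg/L; x_c ≈ 46.0 km

At the critical point dD/dt = 0, so k_1 L₀ e^(−k_1 t) = k_2 D. Substituting D(t) from the Streeter–Phelps equation and solving for t gives
t_c = ln[(k_2/k_1)(1 − D₀(k_2−k_1)/(k_1 L₀))] / (k_2−k_1).
Here k_2−k_1 = 1.502 d⁻¹ and 1 − D₀(k_2−k_1)/(k_1 L₀) = 1 − 2.42×1.502/(0.318×49.1) = 0.7672, so
t_c = ln(5.723 × 0.7672) / 1.502 = 1.480 / 1.502 = 0.9850 d.
L(t_c) = L₀ e^(−k_1 t_c) = 49.1 × 0.7311 = 35.90 mg/L, and at the critical point k_2 D_c = k_1 L, so D_c = (0.318/1.82) × 35.90 = 6.272 mg/L.
x_c = v t_c = 0.540 m/s × 0.9850 d × 86400 s/d = 45960 m ≈ 46.0 km.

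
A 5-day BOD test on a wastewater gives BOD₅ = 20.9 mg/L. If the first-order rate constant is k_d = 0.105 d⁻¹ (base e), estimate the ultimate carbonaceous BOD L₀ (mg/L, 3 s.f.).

BOD₅ = L₀(1 − e^(−5k_d)) ⇒ L₀ = BOD₅ / (1 − e^(−5×0.105))
= 20.9 / (1 − 0.5916) = 20.9 / 0.4084 = 51.17 mg/L.

L₀ ≈ 51.2 mg/L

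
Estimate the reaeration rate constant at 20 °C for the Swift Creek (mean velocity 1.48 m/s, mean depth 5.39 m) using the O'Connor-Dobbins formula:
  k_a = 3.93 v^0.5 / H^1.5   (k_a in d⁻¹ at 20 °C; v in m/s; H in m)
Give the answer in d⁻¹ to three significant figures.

k_a ≈ 0.382 d⁻¹

k_a = 3.93 × 1.48^0.5 / 5.39^1.5 = 3.93 × 1.217 / 12.51 = 0.3821 d⁻¹.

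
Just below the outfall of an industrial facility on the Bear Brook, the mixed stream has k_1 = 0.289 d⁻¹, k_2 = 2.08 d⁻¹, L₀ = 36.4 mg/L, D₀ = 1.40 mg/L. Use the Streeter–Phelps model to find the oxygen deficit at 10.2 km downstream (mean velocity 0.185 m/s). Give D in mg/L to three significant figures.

D ≈ 3.70 mg/L

Travel time t = x/v = 10.2 km / (0.185 m/s) = 10200 m / 0.185 m/s = 55140 s = 0.6381 d.
k_1 L₀/(k_2−k_1) = 0.289×36.4/(2.08−0.289) = 10.52/1.791 = 5.874 mg/L.
e^(−k_1 t) = e^(−0.289×0.6381) = 0.8316; e^(−k_2 t) = e^(−2.08×0.6381) = 0.2652.
D = 5.874 × (0.8316 − 0.2652) + 1.40 × 0.2652 = 3.327 + 0.3713 = 3.698 mg/L.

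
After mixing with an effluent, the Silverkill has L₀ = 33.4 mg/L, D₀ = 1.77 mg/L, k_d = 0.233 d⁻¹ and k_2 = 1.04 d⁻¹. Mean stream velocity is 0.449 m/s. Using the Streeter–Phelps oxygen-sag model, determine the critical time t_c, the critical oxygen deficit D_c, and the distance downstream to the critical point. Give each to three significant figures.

t_c ≈ 1.60 d; D_c ≈ 5.15 mg/L; x_c ≈ 62.2 km

At the critical point dD/dt = 0, so k_d L₀ e^(−k_d t) = k_2 D. Substituting D(t) from the Streeter–Phelps equation and solving for t gives
t_c = ln[(k_2/k_d)(1 − D₀(k_2−k_d)/(k_d L₀))] / (k_2−k_d).
Here k_2−k_d = 0.8070 d⁻¹ and 1 − D₀(k_2−k_d)/(k_d L₀) = 1 − 1.77×0.8070/(0.233×33.4) = 0.8165, so
t_c = ln(4.464 × 0.8165) / 0.8070 = 1.293 / 0.8070 = 1.602 d.
L(t_c) = L₀ e^(−k_d t_c) = 33.4 × 0.6884 = 22.99 mg/L, and at the critical point k_2 D_c = k_d L, so D_c = (0.233/1.04) × 22.99 = 5.151 mg/L.
x_c = v t_c = 0.449 m/s × 1.602 d × 86400 s/d = 62160 m ≈ 62.2 km.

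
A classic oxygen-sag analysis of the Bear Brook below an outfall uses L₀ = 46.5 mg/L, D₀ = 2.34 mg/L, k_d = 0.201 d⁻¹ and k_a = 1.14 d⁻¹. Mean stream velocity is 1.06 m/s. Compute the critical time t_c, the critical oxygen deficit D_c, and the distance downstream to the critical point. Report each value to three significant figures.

t_c ≈ 1.56 d; D_c ≈ 5.99 mg/L; x_c ≈ 143 km

t_c = [1/(k_a−k_d)] ln[(k_a/k_d)(1 − D₀(k_a−k_d)/(k_d L₀))]
= [1/(1.14−0.201)] ln[(1.14/0.201)(1 − 2.34×0.9390/(0.201×46.5))]
= (1/0.9390) ln[5.672 × 0.7649] = 1.065 × ln(4.338) = 1.065 × 1.467 = 1.563 d.
D_c = (k_d/k_a) L₀ e^(−k_d t_c) = (0.201/1.14) × 46.5 × e^(−0.201×1.563) = 0.1763 × 46.5 × 0.7304 = 5.989 mg/L.
x_c = v t_c = 1.06 m/s × 1.563 d × 86400 s/d = 143100 m ≈ 143 km.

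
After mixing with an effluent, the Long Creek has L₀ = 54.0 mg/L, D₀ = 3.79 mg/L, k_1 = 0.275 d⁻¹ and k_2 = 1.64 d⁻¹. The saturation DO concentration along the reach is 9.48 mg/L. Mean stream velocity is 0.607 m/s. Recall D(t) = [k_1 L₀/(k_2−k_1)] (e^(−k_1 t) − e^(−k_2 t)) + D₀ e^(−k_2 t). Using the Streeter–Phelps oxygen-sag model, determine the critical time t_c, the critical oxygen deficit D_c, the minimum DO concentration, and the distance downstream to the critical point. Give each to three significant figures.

t_c ≈ 0.994 d; D_c ≈ 6.89 mg/L; min DO ≈ 2.59 mg/L; x_c ≈ 52.2 km

t_c = [1/(k_2−k_1)] ln[(k_2/k_1)(1 − D₀(k_2−k_1)/(k_1 L₀))]
= [1/(1.64−0.275)] ln[(1.64/0.275)(1 − 3.79×1.365/(0.275×54.0))]
= (1/1.365) ln[5.964 × 0.6516] = 0.7326 × ln(3.886) = 0.7326 × 1.357 = 0.9944 d.
D_c = (k_1/k_2) L₀ e^(−k_1 t_c) = (0.275/1.64) × 54.0 × e^(−0.275×0.9944) = 0.1677 × 54.0 × 0.7607 = 6.888 mg/L.
Minimum DO = C_s − D_c = 9.48 − 6.888 = 2.592 mg/L.
x_c = v t_c = 0.607 m/s × 0.9944 d × 86400 s/d = 52150 m ≈ 52.2 km.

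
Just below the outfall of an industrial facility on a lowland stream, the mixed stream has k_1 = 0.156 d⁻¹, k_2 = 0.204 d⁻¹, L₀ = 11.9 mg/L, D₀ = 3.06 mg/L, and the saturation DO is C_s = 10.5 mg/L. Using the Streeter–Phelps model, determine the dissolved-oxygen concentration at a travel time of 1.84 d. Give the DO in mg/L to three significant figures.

k_1 L₀/(k_2−k_1) = 0.156×11.9/(0.204−0.156) = 1.856/0.04800 = 38.68 mg/L.
e^(−k_1 t) = e^(−0.156×1.840) = 0.7505; e^(−k_2 t) = e^(−0.204×1.840) = 0.6870.
D = 38.68 × (0.7505 − 0.6870) + 3.06 × 0.6870 = 2.454 + 2.102 = 4.556 mg/L.
DO = C_s − D = 10.5 − 4.556 = 5.944 mg/L.

DO ≈ 5.94 mg/L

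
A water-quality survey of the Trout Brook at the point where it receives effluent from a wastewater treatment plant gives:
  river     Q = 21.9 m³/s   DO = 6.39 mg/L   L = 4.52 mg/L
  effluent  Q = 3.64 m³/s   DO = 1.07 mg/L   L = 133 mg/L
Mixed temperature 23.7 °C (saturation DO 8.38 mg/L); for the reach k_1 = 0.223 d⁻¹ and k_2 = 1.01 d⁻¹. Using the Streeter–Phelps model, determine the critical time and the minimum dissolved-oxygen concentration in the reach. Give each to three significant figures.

Mixed DO = (21.9×6.39 + 3.64×1.07)/(21.9+3.64) = 143.8/25.54 = 5.632 mg/L.
Mixed L₀ = (21.9×4.52 + 3.64×133)/(25.54) = 583.1/25.54 = 22.83 mg/L.
Initial deficit D₀ = C_s − DO₀ = 8.38 − 5.632 = 2.748 mg/L.
t_c = (1/0.7870) ln[(1.01/0.223)(1 − 2.748×0.7870/(0.223×22.83))] = 1.271 × ln(2.605) = 1.217 d.
D_c = (0.223/1.01) × 22.83 × e^(−0.223×1.217) = 0.2208 × 22.83 × 0.7624 = 3.843 mg/L.
Minimum DO = 8.38 − 3.843 = 4.537 mg/L.

t_c ≈ 1.22 d; minimum DO ≈ 4.54 mg/L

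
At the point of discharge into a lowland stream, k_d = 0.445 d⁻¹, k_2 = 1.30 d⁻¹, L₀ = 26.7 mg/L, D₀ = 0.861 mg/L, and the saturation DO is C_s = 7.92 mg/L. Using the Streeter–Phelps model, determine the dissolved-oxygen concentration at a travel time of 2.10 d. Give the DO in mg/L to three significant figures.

DO ≈ 3.31 mg/L

k_d L₀/(k_2−k_d) = 0.445×26.7/(1.30−0.445) = 11.88/0.8550 = 13.90 mg/L.
e^(−k_d t) = e^(−0.445×2.100) = 0.3928; e^(−k_2 t) = e^(−1.30×2.100) = 0.06522.
D = 13.90 × (0.3928 − 0.06522) + 0.861 × 0.06522 = 4.552 + 0.05615 = 4.608 mg/L.
DO = C_s − D = 7.92 − 4.608 = 3.312 mg/L.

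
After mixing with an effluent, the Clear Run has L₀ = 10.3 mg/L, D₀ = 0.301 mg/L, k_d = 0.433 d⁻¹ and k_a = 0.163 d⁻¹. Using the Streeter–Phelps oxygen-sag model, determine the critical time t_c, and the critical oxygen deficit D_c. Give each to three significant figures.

At the critical point dD/dt = 0, so k_d L₀ e^(−k_d t) = k_a D. Substituting D(t) from the Streeter–Phelps equation and solving for t gives
t_c = ln[(k_a/k_d)(1 − D₀(k_a−k_d)/(k_d L₀))] / (k_a−k_d).
Here k_a−k_d = -0.2700 d⁻¹ and 1 − D₀(k_a−k_d)/(k_d L₀) = 1 − 0.301×-0.2700/(0.433×10.3) = 1.018, so
t_c = ln(0.3764 × 1.018) / -0.2700 = -0.9589 / -0.2700 = 3.552 d.
D_c = (k_d/k_a) L₀ e^(−k_d t_c) = (0.433/0.163) × 10.3 × e^(−0.433×3.552) = 2.656 × 10.3 × 0.2148 = 5.878 mg/L.

t_c ≈ 3.55 d; D_c ≈ 5.88 mg/L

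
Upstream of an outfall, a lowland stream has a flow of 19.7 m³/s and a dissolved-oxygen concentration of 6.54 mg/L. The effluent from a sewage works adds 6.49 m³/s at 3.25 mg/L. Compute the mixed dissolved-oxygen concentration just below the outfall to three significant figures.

Flow-weighted mixing: C = (Q_r C_r + Q_w C_w)/(Q_r + Q_w)
= (19.7×6.54 + 6.49×3.25)/(19.7 + 6.49) = 149.9/26.19 = 5.725 mg/L.

5.72 mg/L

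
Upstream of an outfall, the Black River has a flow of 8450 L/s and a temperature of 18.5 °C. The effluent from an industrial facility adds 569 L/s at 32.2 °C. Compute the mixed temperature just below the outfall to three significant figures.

19.4 °C

Flow-weighted mixing: C = (Q_r C_r + Q_w C_w)/(Q_r + Q_w)
= (8450×18.5 + 569×32.2)/(8450 + 569) = 174600/9019 = 19.36 °C.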